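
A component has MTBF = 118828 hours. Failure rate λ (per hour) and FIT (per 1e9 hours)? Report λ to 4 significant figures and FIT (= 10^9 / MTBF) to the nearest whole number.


Formula: λ = 1 / MTBF; FIT = λ × 1e9 = 1e9 / MTBF
λ = 1 / 118828 ≈ 8.416e-06 failures/hour
FIT = 1e9 / 118828 ≈ 8416 failures per 1e9 hours (nearest whole number)

λ = 8.416e-06 /h, FIT = 8416


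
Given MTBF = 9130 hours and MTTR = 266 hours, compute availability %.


Availability = MTBF / (MTBF + MTTR)
Availability = 9130 / (9130 + 266)
Availability = 9130 / 9396
Availability = 97.169%

97.169%


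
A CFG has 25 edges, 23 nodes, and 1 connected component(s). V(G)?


Formula: V(G) = E - N + 2P
V(G) = 25 - 23 + 2*1
V(G) = 2 + 2
V(G) = 4

4


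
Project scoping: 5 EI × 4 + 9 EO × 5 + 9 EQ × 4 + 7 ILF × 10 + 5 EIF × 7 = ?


UFP = EI*4 + EO*5 + EQ*4 + ILF*10 + EIF*7
UFP = 5*4 + 9*5 + 9*4 + 7*10 + 5*7
UFP = 20 + 45 + 36 + 70 + 35
UFP = 206

206


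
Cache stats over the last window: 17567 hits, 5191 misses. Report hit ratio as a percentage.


Formula: hit rate = hits / (hits + misses) * 100
hit rate = 17567 / (17567 + 5191) * 100
hit rate = 17567 / 22758 * 100
hit rate = 77.19%

77.19%


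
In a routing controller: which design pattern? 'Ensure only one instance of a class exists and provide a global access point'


This matches the Singleton pattern

Singleton


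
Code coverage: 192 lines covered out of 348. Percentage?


Coverage = covered / total * 100
Coverage = 192 / 348 * 100
Coverage = 55.17%

55.17%


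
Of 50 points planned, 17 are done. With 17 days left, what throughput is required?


Formula: Required rate = Remaining points / Days left
Remaining = 50 - 17 = 33 points
Required rate = 33 / 17 = 1.94 points/day

1.94 points/day


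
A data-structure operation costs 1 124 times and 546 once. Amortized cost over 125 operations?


Formula: Amortized cost = Total cost / Operations
Total cost = (124 * 1) + (1 * 546)
Total cost = 124 + 546 = 670
Amortized = 670 / 125 = 5.36

5.36


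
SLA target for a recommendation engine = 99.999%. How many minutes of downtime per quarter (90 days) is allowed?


Formula: allowed downtime = period * (100 - SLA) / 100
Period (quarter (90 days)) = 129600 minutes
Unavailability fraction = (100 - 99.999) / 100
Allowed downtime = 129600 * (100 - 99.999) / 100
Allowed downtime = 1.296 minutes

1.296 minutes


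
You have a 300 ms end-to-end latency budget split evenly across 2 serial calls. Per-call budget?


Formula: per_stage = total_budget / stages
per_stage = 300 / 2
per_stage = 150.0 ms

150.0 ms


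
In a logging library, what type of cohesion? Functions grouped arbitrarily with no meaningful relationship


Reasoning: Worst: random grouping
Type: Coincidental cohesion

Coincidental cohesion


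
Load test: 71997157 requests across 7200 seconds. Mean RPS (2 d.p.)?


Formula: throughput = requests / seconds
throughput = 71997157 / 7200
throughput = 9999.61 requests/second

9999.61 requests/second


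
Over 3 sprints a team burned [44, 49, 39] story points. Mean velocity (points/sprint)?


Formula: Avg velocity = Total points / Number of sprints
Points: [44, 49, 39]
Sum = 44 + 49 + 39 = 132
Avg velocity = 132 / 3 = 44.0 points/sprint

44.0 points/sprint


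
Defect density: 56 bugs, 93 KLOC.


Defect density = defects / KLOC
Defect density = 56 / 93
Defect density = 0.602 defects/KLOC

0.602 defects/KLOC


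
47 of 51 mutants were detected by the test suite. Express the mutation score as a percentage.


Mutation score = killed / total * 100
Mutation score = 47 / 51 * 100
Mutation score = 92.16%

92.16%


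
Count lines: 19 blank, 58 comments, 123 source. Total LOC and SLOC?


Total LOC = blank + comment + code
Total LOC = 19 + 58 + 123 = 200
SLOC (source only) = code = 123

Total LOC: 200, SLOC: 123


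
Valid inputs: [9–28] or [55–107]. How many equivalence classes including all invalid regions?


Valid ranges: [9,28] and [55,107]
Class 1: x < 9 — invalid
Class 2: 9 ≤ x ≤ 28 — valid
Class 3: 28 < x < 55 — invalid (gap between ranges)
Class 4: 55 ≤ x ≤ 107 — valid
Class 5: x > 107 — invalid
Total equivalence classes: 5

5 equivalence classes


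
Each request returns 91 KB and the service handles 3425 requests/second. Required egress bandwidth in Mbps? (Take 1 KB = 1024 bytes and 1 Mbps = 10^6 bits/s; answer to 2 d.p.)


Formula: Mbps = payload_bytes * RPS * 8 / 1e6
Payload per request = 91 KB = 91 * 1024 = 93184 bytes
Total bytes/sec = 93184 * 3425 = 319155200
Total bits/sec = 319155200 * 8 = 2553241600
Mbps = 2553241600 / 1e6 = 2553.24

2553.24 Mbps


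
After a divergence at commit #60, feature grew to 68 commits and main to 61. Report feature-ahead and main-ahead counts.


Common ancestor: commit #60
feature commits after divergence: 68 - 60 = 8
main commits after divergence: 61 - 60 = 1
feature is 8 commits ahead of main
main is 1 commits ahead of feature

feature ahead: 8, main ahead: 1


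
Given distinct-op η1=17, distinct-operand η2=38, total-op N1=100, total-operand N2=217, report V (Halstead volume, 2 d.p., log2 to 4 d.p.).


Formula: V = N * log2(η), where N = N1 + N2 and η = η1 + η2
η = 17 + 38 = 55
N = 100 + 217 = 317
log2(55) ≈ 5.7814
V = 317 * 5.7814 = 1832.70

1832.70


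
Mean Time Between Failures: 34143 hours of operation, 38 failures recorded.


Formula: MTBF = Total operating time / Number of failures
MTBF = 34143 / 38
MTBF = 898.5 hours

898.5 hours


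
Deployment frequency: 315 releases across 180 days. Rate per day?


Formula: deployments per day = releases / days
= 315 / 180
= 1.75 deploys/day
(equivalently, 12.25 deploys/week)

1.75 deploys/day


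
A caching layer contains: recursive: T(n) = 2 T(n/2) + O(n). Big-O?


Reasoning: master theorem case 2 (merge-sort recurrence)
Complexity: O(n log n)

O(n log n)


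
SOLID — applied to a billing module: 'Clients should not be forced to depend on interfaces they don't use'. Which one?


This describes the Interface Segregation Principle (ISP)

Interface Segregation Principle (ISP)


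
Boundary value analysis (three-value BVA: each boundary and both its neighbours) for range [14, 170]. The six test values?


Range: [14, 170]
Boundaries: just below min, min, min+1, max-1, max, just above max
Values: [13, 14, 15, 169, 170, 171]

[13, 14, 15, 169, 170, 171]


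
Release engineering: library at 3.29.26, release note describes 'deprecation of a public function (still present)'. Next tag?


Current: 3.29.26
Change category: 'deprecation of a public function (still present)' → minor bump
SemVer rule: minor bump → increment MINOR, reset PATCH to 0 (MAJOR unchanged)
New: 3.30.0

3.30.0


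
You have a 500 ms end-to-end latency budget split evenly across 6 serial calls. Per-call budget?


Formula: per_stage = total_budget / stages
per_stage = 500 / 6
per_stage = 83.33 ms

83.33 ms


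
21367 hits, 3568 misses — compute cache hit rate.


Formula: hit rate = hits / (hits + misses) * 100
hit rate = 21367 / (21367 + 3568) * 100
hit rate = 21367 / 24935 * 100
hit rate = 85.69%

85.69%


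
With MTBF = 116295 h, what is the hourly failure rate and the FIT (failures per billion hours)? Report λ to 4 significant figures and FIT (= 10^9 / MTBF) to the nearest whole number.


Formula: λ = 1 / MTBF; FIT = λ × 1e9 = 1e9 / MTBF
λ = 1 / 116295 ≈ 8.599e-06 failures/hour
FIT = 1e9 / 116295 ≈ 8599 failures per 1e9 hours (nearest whole number)

λ = 8.599e-06 /h, FIT = 8599


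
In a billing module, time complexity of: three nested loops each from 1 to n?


Reasoning: three levels of nesting over n
Complexity: O(n^3)

O(n^3)


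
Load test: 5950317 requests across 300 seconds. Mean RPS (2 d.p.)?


Formula: throughput = requests / seconds
throughput = 5950317 / 300
throughput = 19834.39 requests/second

19834.39 requests/second


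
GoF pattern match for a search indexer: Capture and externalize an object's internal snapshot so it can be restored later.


This matches the Memento pattern

Memento


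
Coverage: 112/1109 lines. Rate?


Coverage = covered / total * 100
Coverage = 112 / 1109 * 100
Coverage = 10.1%

10.1%


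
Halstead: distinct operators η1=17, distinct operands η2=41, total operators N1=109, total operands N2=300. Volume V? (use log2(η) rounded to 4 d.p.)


Formula: V = N * log2(η), where N = N1 + N2 and η = η1 + η2
η = 17 + 41 = 58
N = 109 + 300 = 409
log2(58) ≈ 5.8580
V = 409 * 5.8580 = 2395.92

2395.92


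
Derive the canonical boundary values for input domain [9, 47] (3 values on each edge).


Range: [9, 47]
Boundaries: just below min, min, min+1, max-1, max, just above max
Values: [8, 9, 10, 46, 47, 48]

[8, 9, 10, 46, 47, 48]


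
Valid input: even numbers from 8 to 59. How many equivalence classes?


Constraint: even integers in [8, 59]
Class 1: x < 8 — out-of-range invalid
Class 2: x in [8,59] but odd — wrong type invalid
Class 3: x in [8,59] and even — valid
Class 4: x > 59 — out-of-range invalid
Total equivalence classes: 4

4 equivalence classes


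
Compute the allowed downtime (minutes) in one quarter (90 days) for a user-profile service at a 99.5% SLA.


Formula: allowed downtime = period * (100 - SLA) / 100
Period (quarter (90 days)) = 129600 minutes
Unavailability fraction = (100 - 99.5) / 100
Allowed downtime = 129600 * (100 - 99.5) / 100
Allowed downtime = 648.0 minutes

648.0 minutes


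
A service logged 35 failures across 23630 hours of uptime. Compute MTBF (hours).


Formula: MTBF = Total operating time / Number of failures
MTBF = 23630 / 35
MTBF = 675.14 hours

675.14 hours


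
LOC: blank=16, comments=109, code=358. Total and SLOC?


Total LOC = blank + comment + code
Total LOC = 16 + 109 + 358 = 483
SLOC (source only) = code = 358

Total LOC: 483, SLOC: 358


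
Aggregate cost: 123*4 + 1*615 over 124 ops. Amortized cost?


Formula: Amortized cost = Total cost / Operations
Total cost = (123 * 4) + (1 * 615)
Total cost = 492 + 615 = 1107
Amortized = 1107 / 124 = 8.9274

8.9274


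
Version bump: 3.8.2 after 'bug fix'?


Current: 3.8.2
Change category: 'bug fix' → patch bump
SemVer rule: patch bump → increment PATCH (MAJOR and MINOR unchanged)
New: 3.8.3

3.8.3


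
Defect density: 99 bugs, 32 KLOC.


Defect density = defects / KLOC
Defect density = 99 / 32
Defect density = 3.094 defects/KLOC

3.094 defects/KLOC


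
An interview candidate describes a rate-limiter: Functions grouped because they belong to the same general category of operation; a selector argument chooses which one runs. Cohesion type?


Reasoning: Grouped by category of activity, not by data or sequence
Type: Logical cohesion

Logical cohesion


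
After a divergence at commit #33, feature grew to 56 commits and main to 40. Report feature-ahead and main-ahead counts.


Common ancestor: commit #33
feature commits after divergence: 56 - 33 = 23
main commits after divergence: 40 - 33 = 7
feature is 23 commits ahead of main
main is 7 commits ahead of feature

feature ahead: 23, main ahead: 7


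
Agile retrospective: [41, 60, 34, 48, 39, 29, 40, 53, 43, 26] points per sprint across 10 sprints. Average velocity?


Formula: Avg velocity = Total points / Number of sprints
Points: [41, 60, 34, 48, 39, 29, 40, 53, 43, 26]
Sum = 41 + 60 + 34 + 48 + 39 + 29 + 40 + 53 + 43 + 26 = 413
Avg velocity = 413 / 10 = 41.3 points/sprint

41.3 points/sprint


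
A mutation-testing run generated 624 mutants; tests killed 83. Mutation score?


Mutation score = killed / total * 100
Mutation score = 83 / 624 * 100
Mutation score = 13.3%

13.3%


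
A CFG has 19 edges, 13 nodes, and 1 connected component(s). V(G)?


Formula: V(G) = E - N + 2P
V(G) = 19 - 13 + 2*1
V(G) = 6 + 2
V(G) = 8

8


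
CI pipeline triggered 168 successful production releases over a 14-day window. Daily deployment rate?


Formula: deployments per day = releases / days
= 168 / 14
= 12.0 deploys/day
(equivalently, 84.0 deploys/week)

12.0 deploys/day


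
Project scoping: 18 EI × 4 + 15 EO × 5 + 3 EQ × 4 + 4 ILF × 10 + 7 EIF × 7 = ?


UFP = EI*4 + EO*5 + EQ*4 + ILF*10 + EIF*7
UFP = 18*4 + 15*5 + 3*4 + 4*10 + 7*7
UFP = 72 + 75 + 12 + 40 + 49
UFP = 248

248


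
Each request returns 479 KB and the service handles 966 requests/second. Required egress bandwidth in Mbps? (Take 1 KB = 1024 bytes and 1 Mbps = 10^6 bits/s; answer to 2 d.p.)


Formula: Mbps = payload_bytes * RPS * 8 / 1e6
Payload per request = 479 KB = 479 * 1024 = 490496 bytes
Total bytes/sec = 490496 * 966 = 473819136
Total bits/sec = 473819136 * 8 = 3790553088
Mbps = 3790553088 / 1e6 = 3790.55

3790.55 Mbps


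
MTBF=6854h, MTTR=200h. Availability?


Availability = MTBF / (MTBF + MTTR)
Availability = 6854 / (6854 + 200)
Availability = 6854 / 7054
Availability = 97.1647%

97.1647%


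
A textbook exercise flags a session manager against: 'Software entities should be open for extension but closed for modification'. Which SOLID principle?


This describes the Open/Closed Principle (OCP)

Open/Closed Principle (OCP)


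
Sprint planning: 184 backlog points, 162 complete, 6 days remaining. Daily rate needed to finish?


Formula: Required rate = Remaining points / Days left
Remaining = 184 - 162 = 22 points
Required rate = 22 / 6 = 3.67 points/day

3.67 points/day


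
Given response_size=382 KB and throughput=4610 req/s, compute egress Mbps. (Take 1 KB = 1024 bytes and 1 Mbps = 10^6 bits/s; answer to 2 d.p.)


Formula: Mbps = payload_bytes * RPS * 8 / 1e6
Payload per request = 382 KB = 382 * 1024 = 391168 bytes
Total bytes/sec = 391168 * 4610 = 1803284480
Total bits/sec = 1803284480 * 8 = 14426275840
Mbps = 14426275840 / 1e6 = 14426.28

14426.28 Mbps


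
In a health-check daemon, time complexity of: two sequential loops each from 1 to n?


Reasoning: sequential dominates: O(n) + O(n) = O(n)
Complexity: O(n)

O(n)


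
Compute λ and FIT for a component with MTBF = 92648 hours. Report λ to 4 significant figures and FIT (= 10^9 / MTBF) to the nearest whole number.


Formula: λ = 1 / MTBF; FIT = λ × 1e9 = 1e9 / MTBF
λ = 1 / 92648 ≈ 1.079e-05 failures/hour
FIT = 1e9 / 92648 ≈ 10794 failures per 1e9 hours (nearest whole number)

λ = 1.079e-05 /h, FIT = 10794


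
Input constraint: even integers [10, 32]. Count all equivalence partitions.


Constraint: even integers in [10, 32]
Class 1: x < 10 — out-of-range invalid
Class 2: x in [10,32] but odd — wrong type invalid
Class 3: x in [10,32] and even — valid
Class 4: x > 32 — out-of-range invalid
Total equivalence classes: 4

4 equivalence classes


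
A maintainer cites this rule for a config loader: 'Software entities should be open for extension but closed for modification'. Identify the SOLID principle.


This describes the Open/Closed Principle (OCP)

Open/Closed Principle (OCP)


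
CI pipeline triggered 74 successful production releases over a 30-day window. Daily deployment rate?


Formula: deployments per day = releases / days
= 74 / 30
= 2.467 deploys/day
(equivalently, 17.27 deploys/week)

2.467 deploys/day


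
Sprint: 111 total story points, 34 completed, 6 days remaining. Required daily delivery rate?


Formula: Required rate = Remaining points / Days left
Remaining = 111 - 34 = 77 points
Required rate = 77 / 6 = 12.83 points/day

12.83 points/day


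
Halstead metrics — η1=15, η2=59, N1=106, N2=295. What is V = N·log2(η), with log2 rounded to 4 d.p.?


Formula: V = N * log2(η), where N = N1 + N2 and η = η1 + η2
η = 15 + 59 = 74
N = 106 + 295 = 401
log2(74) ≈ 6.2095
V = 401 * 6.2095 = 2490.01

2490.01


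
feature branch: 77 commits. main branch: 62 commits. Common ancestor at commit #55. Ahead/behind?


Common ancestor: commit #55
feature commits after divergence: 77 - 55 = 22
main commits after divergence: 62 - 55 = 7
feature is 22 commits ahead of main
main is 7 commits ahead of feature

feature ahead: 22, main ahead: 7


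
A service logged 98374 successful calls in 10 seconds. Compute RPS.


Formula: throughput = requests / seconds
throughput = 98374 / 10
throughput = 9837.4 requests/second

9837.4 requests/second


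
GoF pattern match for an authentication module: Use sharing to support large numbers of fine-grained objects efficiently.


This matches the Flyweight pattern

Flyweight


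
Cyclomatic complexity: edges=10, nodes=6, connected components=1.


Formula: V(G) = E - N + 2P
V(G) = 10 - 6 + 2*1
V(G) = 4 + 2
V(G) = 6

6


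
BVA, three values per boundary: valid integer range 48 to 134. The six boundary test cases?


Range: [48, 134]
Boundaries: just below min, min, min+1, max-1, max, just above max
Values: [47, 48, 49, 133, 134, 135]

[47, 48, 49, 133, 134, 135]


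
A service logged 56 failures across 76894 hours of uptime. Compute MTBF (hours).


Formula: MTBF = Total operating time / Number of failures
MTBF = 76894 / 56
MTBF = 1373.11 hours

1373.11 hours


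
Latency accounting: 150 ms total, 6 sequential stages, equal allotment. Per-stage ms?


Formula: per_stage = total_budget / stages
per_stage = 150 / 6
per_stage = 25.0 ms

25.0 ms


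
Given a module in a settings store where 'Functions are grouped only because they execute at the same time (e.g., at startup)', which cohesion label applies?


Reasoning: Related by timing only
Type: Temporal cohesion

Temporal cohesion


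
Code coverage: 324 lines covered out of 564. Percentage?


Coverage = covered / total * 100
Coverage = 324 / 564 * 100
Coverage = 57.45%

57.45%


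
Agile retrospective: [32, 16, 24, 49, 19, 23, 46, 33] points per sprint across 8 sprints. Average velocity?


Formula: Avg velocity = Total points / Number of sprints
Points: [32, 16, 24, 49, 19, 23, 46, 33]
Sum = 32 + 16 + 24 + 49 + 19 + 23 + 46 + 33 = 242
Avg velocity = 242 / 8 = 30.25 points/sprint

30.25 points/sprint


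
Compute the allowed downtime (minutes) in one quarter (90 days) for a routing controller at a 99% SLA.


Formula: allowed downtime = period * (100 - SLA) / 100
Period (quarter (90 days)) = 129600 minutes
Unavailability fraction = (100 - 99.0) / 100
Allowed downtime = 129600 * (100 - 99.0) / 100
Allowed downtime = 1296.0 minutes

1296.0 minutes


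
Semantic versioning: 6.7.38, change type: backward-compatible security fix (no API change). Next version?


Current: 6.7.38
Change category: 'backward-compatible security fix (no API change)' → patch bump
SemVer rule: patch bump → increment PATCH (MAJOR and MINOR unchanged)
New: 6.7.39

6.7.39


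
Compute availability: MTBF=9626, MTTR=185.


Availability = MTBF / (MTBF + MTTR)
Availability = 9626 / (9626 + 185)
Availability = 9626 / 9811
Availability = 98.1144%

98.1144%


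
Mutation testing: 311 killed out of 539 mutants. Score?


Mutation score = killed / total * 100
Mutation score = 311 / 539 * 100
Mutation score = 57.7%

57.7%


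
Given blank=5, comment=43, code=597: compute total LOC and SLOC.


Total LOC = blank + comment + code
Total LOC = 5 + 43 + 597 = 645
SLOC (source only) = code = 597

Total LOC: 645, SLOC: 597


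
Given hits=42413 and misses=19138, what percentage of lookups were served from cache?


Formula: hit rate = hits / (hits + misses) * 100
hit rate = 42413 / (42413 + 19138) * 100
hit rate = 42413 / 61551 * 100
hit rate = 68.91%

68.91%


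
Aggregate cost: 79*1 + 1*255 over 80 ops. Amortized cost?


Formula: Amortized cost = Total cost / Operations
Total cost = (79 * 1) + (1 * 255)
Total cost = 79 + 255 = 334
Amortized = 334 / 80 = 4.175

4.175


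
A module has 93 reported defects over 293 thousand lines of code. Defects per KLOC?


Defect density = defects / KLOC
Defect density = 93 / 293
Defect density = 0.317 defects/KLOC

0.317 defects/KLOC


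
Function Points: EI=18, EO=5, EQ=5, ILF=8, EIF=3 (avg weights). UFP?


UFP = EI*4 + EO*5 + EQ*4 + ILF*10 + EIF*7
UFP = 18*4 + 5*5 + 5*4 + 8*10 + 3*7
UFP = 72 + 25 + 20 + 80 + 21
UFP = 218

218


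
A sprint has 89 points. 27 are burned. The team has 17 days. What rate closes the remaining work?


Formula: Required rate = Remaining points / Days left
Remaining = 89 - 27 = 62 points
Required rate = 62 / 17 = 3.65 points/day

3.65 points/day


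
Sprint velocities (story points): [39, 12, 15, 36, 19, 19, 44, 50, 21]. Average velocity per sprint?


Formula: Avg velocity = Total points / Number of sprints
Points: [39, 12, 15, 36, 19, 19, 44, 50, 21]
Sum = 39 + 12 + 15 + 36 + 19 + 19 + 44 + 50 + 21 = 255
Avg velocity = 255 / 9 = 28.33 points/sprint

28.33 points/sprint


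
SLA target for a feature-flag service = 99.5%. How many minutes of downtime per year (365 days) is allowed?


Formula: allowed downtime = period * (100 - SLA) / 100
Period (year (365 days)) = 525600 minutes
Unavailability fraction = (100 - 99.5) / 100
Allowed downtime = 525600 * (100 - 99.5) / 100
Allowed downtime = 2628.0 minutes

2628.0 minutes


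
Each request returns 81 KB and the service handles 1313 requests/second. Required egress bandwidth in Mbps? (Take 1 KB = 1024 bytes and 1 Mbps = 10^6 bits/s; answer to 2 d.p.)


Formula: Mbps = payload_bytes * RPS * 8 / 1e6
Payload per request = 81 KB = 81 * 1024 = 82944 bytes
Total bytes/sec = 82944 * 1313 = 108905472
Total bits/sec = 108905472 * 8 = 871243776
Mbps = 871243776 / 1e6 = 871.24

871.24 Mbps


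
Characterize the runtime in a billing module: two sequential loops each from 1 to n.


Reasoning: sequential dominates: O(n) + O(n) = O(n)
Complexity: O(n)

O(n)


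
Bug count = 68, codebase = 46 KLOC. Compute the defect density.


Defect density = defects / KLOC
Defect density = 68 / 46
Defect density = 1.478 defects/KLOC

1.478 defects/KLOC


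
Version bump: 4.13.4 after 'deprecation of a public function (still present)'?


Current: 4.13.4
Change category: 'deprecation of a public function (still present)' → minor bump
SemVer rule: minor bump → increment MINOR, reset PATCH to 0 (MAJOR unchanged)
New: 4.14.0

4.14.0


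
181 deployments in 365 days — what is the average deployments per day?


Formula: deployments per day = releases / days
= 181 / 365
= 0.496 deploys/day
(equivalently, 3.47 deploys/week)

0.496 deploys/day


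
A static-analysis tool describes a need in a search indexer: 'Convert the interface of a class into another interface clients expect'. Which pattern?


This matches the Adapter pattern

Adapter


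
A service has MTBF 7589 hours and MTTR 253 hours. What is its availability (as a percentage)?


Availability = MTBF / (MTBF + MTTR)
Availability = 7589 / (7589 + 253)
Availability = 7589 / 7842
Availability = 96.7738%

96.7738%


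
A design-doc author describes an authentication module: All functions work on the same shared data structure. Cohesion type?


Reasoning: Functions share data
Type: Communicational cohesion

Communicational cohesion


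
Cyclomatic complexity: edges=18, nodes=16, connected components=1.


Formula: V(G) = E - N + 2P
V(G) = 18 - 16 + 2*1
V(G) = 2 + 2
V(G) = 4

4


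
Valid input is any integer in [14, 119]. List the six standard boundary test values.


Range: [14, 119]
Boundaries: just below min, min, min+1, max-1, max, just above max
Values: [13, 14, 15, 118, 119, 120]

[13, 14, 15, 118, 119, 120]


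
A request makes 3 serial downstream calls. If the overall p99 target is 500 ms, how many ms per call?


Formula: per_stage = total_budget / stages
per_stage = 500 / 3
per_stage = 166.67 ms

166.67 ms


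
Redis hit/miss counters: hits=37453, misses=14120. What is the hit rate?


Formula: hit rate = hits / (hits + misses) * 100
hit rate = 37453 / (37453 + 14120) * 100
hit rate = 37453 / 51573 * 100
hit rate = 72.62%

72.62%


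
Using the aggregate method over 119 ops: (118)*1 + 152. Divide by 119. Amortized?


Formula: Amortized cost = Total cost / Operations
Total cost = (118 * 1) + (1 * 152)
Total cost = 118 + 152 = 270
Amortized = 270 / 119 = 2.2689

2.2689


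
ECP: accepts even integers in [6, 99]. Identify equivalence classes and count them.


Constraint: even integers in [6, 99]
Class 1: x < 6 — out-of-range invalid
Class 2: x in [6,99] but odd — wrong type invalid
Class 3: x in [6,99] and even — valid
Class 4: x > 99 — out-of-range invalid
Total equivalence classes: 4

4 equivalence classes


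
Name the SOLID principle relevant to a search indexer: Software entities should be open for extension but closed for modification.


This describes the Open/Closed Principle (OCP)

Open/Closed Principle (OCP)


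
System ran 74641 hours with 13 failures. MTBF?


Formula: MTBF = Total operating time / Number of failures
MTBF = 74641 / 13
MTBF = 5741.62 hours

5741.62 hours


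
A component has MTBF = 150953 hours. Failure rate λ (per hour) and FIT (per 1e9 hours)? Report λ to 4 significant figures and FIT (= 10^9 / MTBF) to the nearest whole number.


Formula: λ = 1 / MTBF; FIT = λ × 1e9 = 1e9 / MTBF
λ = 1 / 150953 ≈ 6.625e-06 failures/hour
FIT = 1e9 / 150953 ≈ 6625 failures per 1e9 hours (nearest whole number)

λ = 6.625e-06 /h, FIT = 6625


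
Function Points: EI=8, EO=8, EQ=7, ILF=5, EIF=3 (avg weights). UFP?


UFP = EI*4 + EO*5 + EQ*4 + ILF*10 + EIF*7
UFP = 8*4 + 8*5 + 7*4 + 5*10 + 3*7
UFP = 32 + 40 + 28 + 50 + 21
UFP = 171

171


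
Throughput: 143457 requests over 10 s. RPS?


Formula: throughput = requests / seconds
throughput = 143457 / 10
throughput = 14345.7 requests/second

14345.7 requests/second


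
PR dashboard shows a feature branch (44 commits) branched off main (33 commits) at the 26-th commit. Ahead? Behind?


Common ancestor: commit #26
feature commits after divergence: 44 - 26 = 18
main commits after divergence: 33 - 26 = 7
feature is 18 commits ahead of main
main is 7 commits ahead of feature

feature ahead: 18, main ahead: 7


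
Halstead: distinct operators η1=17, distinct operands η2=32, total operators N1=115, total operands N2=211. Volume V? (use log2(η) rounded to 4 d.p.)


Formula: V = N * log2(η), where N = N1 + N2 and η = η1 + η2
η = 17 + 32 = 49
N = 115 + 211 = 326
log2(49) ≈ 5.6147
V = 326 * 5.6147 = 1830.39

1830.39


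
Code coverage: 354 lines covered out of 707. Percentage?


Coverage = covered / total * 100
Coverage = 354 / 707 * 100
Coverage = 50.07%

50.07%


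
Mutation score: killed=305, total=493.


Mutation score = killed / total * 100
Mutation score = 305 / 493 * 100
Mutation score = 61.87%

61.87%


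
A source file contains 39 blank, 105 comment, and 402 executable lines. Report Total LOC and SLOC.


Total LOC = blank + comment + code
Total LOC = 39 + 105 + 402 = 546
SLOC (source only) = code = 402

Total LOC: 546, SLOC: 402


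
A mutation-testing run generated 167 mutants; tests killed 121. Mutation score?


Mutation score = killed / total * 100
Mutation score = 121 / 167 * 100
Mutation score = 72.46%

72.46%


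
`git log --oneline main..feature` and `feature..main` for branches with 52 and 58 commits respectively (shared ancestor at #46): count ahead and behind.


Common ancestor: commit #46
feature commits after divergence: 52 - 46 = 6
main commits after divergence: 58 - 46 = 12
feature is 6 commits ahead of main
main is 12 commits ahead of feature

feature ahead: 6, main ahead: 12


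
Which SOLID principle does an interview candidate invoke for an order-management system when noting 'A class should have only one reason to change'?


This describes the Single Responsibility Principle (SRP)

Single Responsibility Principle (SRP)


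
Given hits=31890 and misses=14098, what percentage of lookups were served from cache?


Formula: hit rate = hits / (hits + misses) * 100
hit rate = 31890 / (31890 + 14098) * 100
hit rate = 31890 / 45988 * 100
hit rate = 69.34%

69.34%


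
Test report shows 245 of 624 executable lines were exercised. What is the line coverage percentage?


Coverage = covered / total * 100
Coverage = 245 / 624 * 100
Coverage = 39.26%

39.26%


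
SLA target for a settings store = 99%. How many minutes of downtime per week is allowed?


Formula: allowed downtime = period * (100 - SLA) / 100
Period (week) = 10080 minutes
Unavailability fraction = (100 - 99.0) / 100
Allowed downtime = 10080 * (100 - 99.0) / 100
Allowed downtime = 100.8 minutes

100.8 minutes


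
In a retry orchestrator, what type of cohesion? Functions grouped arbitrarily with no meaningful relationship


Reasoning: Worst: random grouping
Type: Coincidental cohesion

Coincidental cohesion


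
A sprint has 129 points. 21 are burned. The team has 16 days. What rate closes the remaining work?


Formula: Required rate = Remaining points / Days left
Remaining = 129 - 21 = 108 points
Required rate = 108 / 16 = 6.75 points/day

6.75 points/day


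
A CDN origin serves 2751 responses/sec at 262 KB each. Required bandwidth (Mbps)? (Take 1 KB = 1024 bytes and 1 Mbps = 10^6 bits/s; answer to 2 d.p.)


Formula: Mbps = payload_bytes * RPS * 8 / 1e6
Payload per request = 262 KB = 262 * 1024 = 268288 bytes
Total bytes/sec = 268288 * 2751 = 738060288
Total bits/sec = 738060288 * 8 = 5904482304
Mbps = 5904482304 / 1e6 = 5904.48

5904.48 Mbps


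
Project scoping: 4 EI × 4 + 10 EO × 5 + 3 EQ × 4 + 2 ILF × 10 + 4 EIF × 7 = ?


UFP = EI*4 + EO*5 + EQ*4 + ILF*10 + EIF*7
UFP = 4*4 + 10*5 + 3*4 + 2*10 + 4*7
UFP = 16 + 50 + 12 + 20 + 28
UFP = 126

126


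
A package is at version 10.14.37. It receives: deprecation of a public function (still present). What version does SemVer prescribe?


Current: 10.14.37
Change category: 'deprecation of a public function (still present)' → minor bump
SemVer rule: minor bump → increment MINOR, reset PATCH to 0 (MAJOR unchanged)
New: 10.15.0

10.15.0


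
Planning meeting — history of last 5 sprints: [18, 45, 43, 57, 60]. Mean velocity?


Formula: Avg velocity = Total points / Number of sprints
Points: [18, 45, 43, 57, 60]
Sum = 18 + 45 + 43 + 57 + 60 = 223
Avg velocity = 223 / 5 = 44.6 points/sprint

44.6 points/sprint


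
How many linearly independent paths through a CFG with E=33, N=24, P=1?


Formula: V(G) = E - N + 2P
V(G) = 33 - 24 + 2*1
V(G) = 9 + 2
V(G) = 11

11


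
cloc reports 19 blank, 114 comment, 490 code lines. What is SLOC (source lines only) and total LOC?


Total LOC = blank + comment + code
Total LOC = 19 + 114 + 490 = 623
SLOC (source only) = code = 490

Total LOC: 623, SLOC: 490


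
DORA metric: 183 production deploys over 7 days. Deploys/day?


Formula: deployments per day = releases / days
= 183 / 7
= 26.143 deploys/day
(equivalently, 183.0 deploys/week)

26.143 deploys/day


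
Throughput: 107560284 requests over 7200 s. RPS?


Formula: throughput = requests / seconds
throughput = 107560284 / 7200
throughput = 14938.93 requests/second

14938.93 requests/second


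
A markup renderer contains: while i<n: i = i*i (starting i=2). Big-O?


Reasoning: squaring drives double-exponential growth; iterations ~ log log n
Complexity: O(log log n)

O(log log n)


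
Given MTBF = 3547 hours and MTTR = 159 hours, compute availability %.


Availability = MTBF / (MTBF + MTTR)
Availability = 3547 / (3547 + 159)
Availability = 3547 / 3706
Availability = 95.7097%

95.7097%


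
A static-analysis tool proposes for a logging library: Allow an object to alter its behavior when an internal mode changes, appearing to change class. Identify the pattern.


This matches the State pattern

State


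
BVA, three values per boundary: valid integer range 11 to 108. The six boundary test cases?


Range: [11, 108]
Boundaries: just below min, min, min+1, max-1, max, just above max
Values: [10, 11, 12, 107, 108, 109]

[10, 11, 12, 107, 108, 109]


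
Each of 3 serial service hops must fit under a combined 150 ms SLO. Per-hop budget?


Formula: per_stage = total_budget / stages
per_stage = 150 / 3
per_stage = 50.0 ms

50.0 ms


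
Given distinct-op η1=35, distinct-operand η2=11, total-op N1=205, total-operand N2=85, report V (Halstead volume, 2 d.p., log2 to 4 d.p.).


Formula: V = N * log2(η), where N = N1 + N2 and η = η1 + η2
η = 35 + 11 = 46
N = 205 + 85 = 290
log2(46) ≈ 5.5236
V = 290 * 5.5236 = 1601.84

1601.84


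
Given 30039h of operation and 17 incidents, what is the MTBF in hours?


Formula: MTBF = Total operating time / Number of failures
MTBF = 30039 / 17
MTBF = 1767.0 hours

1767.0 hours


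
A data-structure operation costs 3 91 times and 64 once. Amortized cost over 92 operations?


Formula: Amortized cost = Total cost / Operations
Total cost = (91 * 3) + (1 * 64)
Total cost = 273 + 64 = 337
Amortized = 337 / 92 = 3.663

3.663


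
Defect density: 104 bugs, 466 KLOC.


Defect density = defects / KLOC
Defect density = 104 / 466
Defect density = 0.223 defects/KLOC

0.223 defects/KLOC


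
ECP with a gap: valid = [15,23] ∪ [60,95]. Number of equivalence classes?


Valid ranges: [15,23] and [60,95]
Class 1: x < 15 — invalid
Class 2: 15 ≤ x ≤ 23 — valid
Class 3: 23 < x < 60 — invalid (gap between ranges)
Class 4: 60 ≤ x ≤ 95 — valid
Class 5: x > 95 — invalid
Total equivalence classes: 5

5 equivalence classes


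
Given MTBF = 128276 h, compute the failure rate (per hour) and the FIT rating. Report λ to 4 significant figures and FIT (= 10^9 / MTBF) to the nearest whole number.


Formula: λ = 1 / MTBF; FIT = λ × 1e9 = 1e9 / MTBF
λ = 1 / 128276 ≈ 7.796e-06 failures/hour
FIT = 1e9 / 128276 ≈ 7796 failures per 1e9 hours (nearest whole number)

λ = 7.796e-06 /h, FIT = 7796


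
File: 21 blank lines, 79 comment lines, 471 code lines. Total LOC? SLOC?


Total LOC = blank + comment + code
Total LOC = 21 + 79 + 471 = 571
SLOC (source only) = code = 471

Total LOC: 571, SLOC: 471


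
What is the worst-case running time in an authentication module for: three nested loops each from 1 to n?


Reasoning: three levels of nesting over n
Complexity: O(n^3)

O(n^3)


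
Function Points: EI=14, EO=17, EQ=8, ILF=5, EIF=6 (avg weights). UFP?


UFP = EI*4 + EO*5 + EQ*4 + ILF*10 + EIF*7
UFP = 14*4 + 17*5 + 8*4 + 5*10 + 6*7
UFP = 56 + 85 + 32 + 50 + 42
UFP = 265

265


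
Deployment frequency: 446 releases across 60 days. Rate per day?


Formula: deployments per day = releases / days
= 446 / 60
= 7.433 deploys/day
(equivalently, 52.03 deploys/week)

7.433 deploys/day


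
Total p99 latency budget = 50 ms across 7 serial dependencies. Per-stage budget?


Formula: per_stage = total_budget / stages
per_stage = 50 / 7
per_stage = 7.14 ms

7.14 ms


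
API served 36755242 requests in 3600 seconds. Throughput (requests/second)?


Formula: throughput = requests / seconds
throughput = 36755242 / 3600
throughput = 10209.79 requests/second

10209.79 requests/second


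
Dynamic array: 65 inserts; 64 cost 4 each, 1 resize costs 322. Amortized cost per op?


Formula: Amortized cost = Total cost / Operations
Total cost = (64 * 4) + (1 * 322)
Total cost = 256 + 322 = 578
Amortized = 578 / 65 = 8.8923

8.8923


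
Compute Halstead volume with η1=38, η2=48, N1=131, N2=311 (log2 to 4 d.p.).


Formula: V = N * log2(η), where N = N1 + N2 and η = η1 + η2
η = 38 + 48 = 86
N = 131 + 311 = 442
log2(86) ≈ 6.4263
V = 442 * 6.4263 = 2840.42

2840.42


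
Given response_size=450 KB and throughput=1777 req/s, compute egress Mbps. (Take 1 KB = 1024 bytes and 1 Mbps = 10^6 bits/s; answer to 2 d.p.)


Formula: Mbps = payload_bytes * RPS * 8 / 1e6
Payload per request = 450 KB = 450 * 1024 = 460800 bytes
Total bytes/sec = 460800 * 1777 = 818841600
Total bits/sec = 818841600 * 8 = 6550732800
Mbps = 6550732800 / 1e6 = 6550.73

6550.73 Mbps


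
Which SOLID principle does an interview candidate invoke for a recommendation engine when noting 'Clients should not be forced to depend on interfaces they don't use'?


This describes the Interface Segregation Principle (ISP)

Interface Segregation Principle (ISP)


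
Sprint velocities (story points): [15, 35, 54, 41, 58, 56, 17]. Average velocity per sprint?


Formula: Avg velocity = Total points / Number of sprints
Points: [15, 35, 54, 41, 58, 56, 17]
Sum = 15 + 35 + 54 + 41 + 58 + 56 + 17 = 276
Avg velocity = 276 / 7 = 39.43 points/sprint

39.43 points/sprint


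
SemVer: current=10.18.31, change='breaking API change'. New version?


Current: 10.18.31
Change category: 'breaking API change' → major bump
SemVer rule: major bump → increment MAJOR, reset MINOR and PATCH to 0
New: 11.0.0

11.0.0


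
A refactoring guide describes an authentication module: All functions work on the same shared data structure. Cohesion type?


Reasoning: Functions share data
Type: Communicational cohesion

Communicational cohesion


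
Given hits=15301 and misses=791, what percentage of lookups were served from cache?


Formula: hit rate = hits / (hits + misses) * 100
hit rate = 15301 / (15301 + 791) * 100
hit rate = 15301 / 16092 * 100
hit rate = 95.08%

95.08%


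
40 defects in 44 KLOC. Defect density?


Defect density = defects / KLOC
Defect density = 40 / 44
Defect density = 0.909 defects/KLOC

0.909 defects/KLOC


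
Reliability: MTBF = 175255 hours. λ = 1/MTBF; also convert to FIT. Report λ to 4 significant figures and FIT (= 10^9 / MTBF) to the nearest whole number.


Formula: λ = 1 / MTBF; FIT = λ × 1e9 = 1e9 / MTBF
λ = 1 / 175255 ≈ 5.706e-06 failures/hour
FIT = 1e9 / 175255 ≈ 5706 failures per 1e9 hours (nearest whole number)

λ = 5.706e-06 /h, FIT = 5706


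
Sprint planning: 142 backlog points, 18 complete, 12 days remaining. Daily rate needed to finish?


Formula: Required rate = Remaining points / Days left
Remaining = 142 - 18 = 124 points
Required rate = 124 / 12 = 10.33 points/day

10.33 points/day


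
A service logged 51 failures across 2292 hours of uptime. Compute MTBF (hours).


Formula: MTBF = Total operating time / Number of failures
MTBF = 2292 / 51
MTBF = 44.94 hours

44.94 hours


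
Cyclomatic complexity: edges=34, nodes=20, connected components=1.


Formula: V(G) = E - N + 2P
V(G) = 34 - 20 + 2*1
V(G) = 14 + 2
V(G) = 16

16


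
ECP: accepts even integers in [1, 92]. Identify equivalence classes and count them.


Constraint: even integers in [1, 92]
Class 1: x < 1 — out-of-range invalid
Class 2: x in [1,92] but odd — wrong type invalid
Class 3: x in [1,92] and even — valid
Class 4: x > 92 — out-of-range invalid
Total equivalence classes: 4

4 equivalence classes


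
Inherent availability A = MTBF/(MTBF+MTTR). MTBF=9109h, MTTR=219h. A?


Availability = MTBF / (MTBF + MTTR)
Availability = 9109 / (9109 + 219)
Availability = 9109 / 9328
Availability = 97.6522%

97.6522%


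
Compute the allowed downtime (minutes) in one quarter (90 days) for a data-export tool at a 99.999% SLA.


Formula: allowed downtime = period * (100 - SLA) / 100
Period (quarter (90 days)) = 129600 minutes
Unavailability fraction = (100 - 99.999) / 100
Allowed downtime = 129600 * (100 - 99.999) / 100
Allowed downtime = 1.296 minutes

1.296 minutes


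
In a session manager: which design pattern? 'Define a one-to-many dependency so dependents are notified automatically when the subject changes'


This matches the Observer pattern

Observer


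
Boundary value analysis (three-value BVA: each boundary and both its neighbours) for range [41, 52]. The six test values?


Range: [41, 52]
Boundaries: just below min, min, min+1, max-1, max, just above max
Values: [40, 41, 42, 51, 52, 53]

[40, 41, 42, 51, 52, 53]


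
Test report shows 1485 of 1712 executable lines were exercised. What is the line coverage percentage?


Coverage = covered / total * 100
Coverage = 1485 / 1712 * 100
Coverage = 86.74%

86.74%
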